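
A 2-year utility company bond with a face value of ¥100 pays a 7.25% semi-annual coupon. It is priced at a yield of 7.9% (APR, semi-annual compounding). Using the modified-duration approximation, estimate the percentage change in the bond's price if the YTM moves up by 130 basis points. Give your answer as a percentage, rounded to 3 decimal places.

-2.372%

Periodic yield y = 0.0395. Modified duration first:
  t   CF        PV=CF/(1+0.0395)^t    t·PV
  1        3.625         3.4873         3.4873
  2        3.625         3.3547         6.7095
  3        3.625         3.2273         9.6818
  4      103.625        88.7496       354.9985
  Σ                     98.8189       374.8771
P = 98.8189; D_Mac = 3.79358 half-year periods = 1.89679 yrs; D_mod = 1.89679/(1+0.0395) = 1.82471 yrs.
ΔP/P ≈ -D_mod · Δy = -1.82471 × (+0.013) = -0.023721 = -2.3721%.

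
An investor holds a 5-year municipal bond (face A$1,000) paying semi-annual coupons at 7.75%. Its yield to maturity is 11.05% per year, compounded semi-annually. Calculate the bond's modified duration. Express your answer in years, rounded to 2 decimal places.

Periodic yield y = 0.05525. First find Macaulay duration:
  t   CF        PV=CF/(1+0.05525)^t    t·PV
  1        38.75        36.7212        36.7212
  2        38.75        34.7985        69.5971
  3        38.75        32.9766        98.9297
  4        38.75        31.2500       125.0001
  5        38.75        29.6139       148.0693
  6        38.75        28.0634       168.3801
  7        38.75        26.5940       186.1582
  8        38.75        25.2016       201.6131
  9        38.75        23.8822       214.9394
  10    1,038.75       606.6769     6,066.7686
  Σ                    875.7782     7,316.1767
P = 875.7782; Macaulay duration = 7,316.1767 / 875.7782 = 8.35392 half-year periods = 4.17696 years.
Modified duration = D_Mac / (1 + y) = 4.17696 / 1.05525 = 3.95826 years.

3.96 years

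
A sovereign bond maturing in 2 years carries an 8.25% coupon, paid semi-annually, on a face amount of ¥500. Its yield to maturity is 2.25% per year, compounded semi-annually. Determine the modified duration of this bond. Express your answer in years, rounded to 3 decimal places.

Periodic yield y = 0.01125. First find Macaulay duration:
  t   CF        PV=CF/(1+0.01125)^t    t·PV
  1       20.625        20.3956        20.3956
  2       20.625        20.1687        40.3373
  3       20.625        19.9443        59.8328
  4      520.625       497.8413     1,991.3650
  Σ                    558.3497     2,111.9307
P = 558.3497; Macaulay duration = 2,111.9307 / 558.3497 = 3.78245 half-year periods = 1.89123 years.
Modified duration = D_Mac / (1 + y) = 1.89123 / 1.01125 = 1.87019 years.

1.870 years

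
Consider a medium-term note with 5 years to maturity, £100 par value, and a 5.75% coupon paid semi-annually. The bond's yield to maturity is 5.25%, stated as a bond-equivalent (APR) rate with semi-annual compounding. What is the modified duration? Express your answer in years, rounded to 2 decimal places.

4.31 years

Periodic yield y = 0.02625. First find Macaulay duration:
  t   CF        PV=CF/(1+0.02625)^t    t·PV
  1        2.875         2.8015         2.8015
  2        2.875         2.7298         5.4596
  3        2.875         2.6600         7.9799
  4        2.875         2.5919        10.3678
  5        2.875         2.5256        12.6282
  6        2.875         2.4610        14.7662
  7        2.875         2.3981        16.7866
  8        2.875         2.3368        18.6940
  9        2.875         2.2770        20.4928
  10     102.875        79.3923       793.9226
  Σ                    102.1740       903.8993
P = 102.1740; Macaulay duration = 903.8993 / 102.1740 = 8.84667 half-year periods = 4.42334 years.
Modified duration = D_Mac / (1 + y) = 4.42334 / 1.02625 = 4.31019 years.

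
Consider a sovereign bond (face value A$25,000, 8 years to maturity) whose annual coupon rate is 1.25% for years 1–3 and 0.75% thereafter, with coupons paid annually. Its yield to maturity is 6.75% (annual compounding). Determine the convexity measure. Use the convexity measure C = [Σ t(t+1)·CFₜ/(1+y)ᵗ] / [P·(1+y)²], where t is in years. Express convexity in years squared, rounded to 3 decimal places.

59.255

With y = 0.0675:
  t   CF        PV=CF/(1+0.0675)^t    t·PV        t(t+1)·PV
  1       312.50       292.7400       292.7400         585.4801
  2       312.50       274.2296       548.4591       1,645.3773
  3       312.50       256.8895       770.6685       3,082.6741
  4       187.50       144.3875       577.5502       2,887.7509
  5       187.50       135.2577       676.2883       4,057.7296
  6       187.50       126.7051       760.2304       5,321.6127
  7       187.50       118.6933       830.8529       6,646.8230
  8    25,187.50    14,936.2644   119,490.1155   1,075,411.0394
  Σ                 16,285.1671   123,946.9049   1,099,638.4872
P = 16,285.1671.
Convexity = Σ t(t+1)·PV / [P·(1+y)²] = 1,099,638.4872 / (16,285.1671 × 1.139556) = 59.25458.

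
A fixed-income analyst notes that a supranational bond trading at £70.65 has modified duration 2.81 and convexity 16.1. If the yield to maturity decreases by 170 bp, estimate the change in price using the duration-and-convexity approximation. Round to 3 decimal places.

Duration effect: -D_mod·Δy = -2.81 × (-0.017) = +0.047770
Convexity effect: ½·C·(Δy)² = 0.5 × 16.1 × (-0.017)² = +0.00232645
ΔP/P ≈ +0.047770 + 0.00232645 = +0.05009645
ΔP ≈ 70.65 × (+0.05009645) = +3.5393141925.

+£3.539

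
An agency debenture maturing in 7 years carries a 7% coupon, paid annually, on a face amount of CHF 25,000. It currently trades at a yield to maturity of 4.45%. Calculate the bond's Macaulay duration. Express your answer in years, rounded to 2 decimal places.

Periodic yield y = 0.0445. Discount each cash flow and weight by its year:
  t   CF        PV=CF/(1+0.0445)^t    t·PV
  1     1,750.00     1,675.4428     1,675.4428
  2     1,750.00     1,604.0620     3,208.1241
  3     1,750.00     1,535.7224     4,607.1672
  4     1,750.00     1,470.2943     5,881.1772
  5     1,750.00     1,407.6537     7,038.2685
  6     1,750.00     1,347.6819     8,086.0912
  7    26,750.00    19,722.6231   138,058.3619
  Σ                 28,763.4802   168,554.6328
Price P = Σ PV = 28,763.4802.
Macaulay duration = Σ(t·PV) / P = 168,554.6328 / 28,763.4802 = 5.86002 years.

5.86 years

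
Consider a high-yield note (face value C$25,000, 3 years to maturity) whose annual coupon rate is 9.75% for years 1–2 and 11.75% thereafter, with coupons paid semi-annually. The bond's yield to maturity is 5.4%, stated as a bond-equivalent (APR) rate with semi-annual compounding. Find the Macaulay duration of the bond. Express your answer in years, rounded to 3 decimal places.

2.694 years

Periodic yield y = 0.027. Discount each cash flow and weight by its period:
  t   CF        PV=CF/(1+0.027)^t    t·PV
  1     1,218.75     1,186.7089     1,186.7089
  2     1,218.75     1,155.5101     2,311.0202
  3     1,218.75     1,125.1315     3,375.3946
  4     1,218.75     1,095.5516     4,382.2066
  5     1,468.75     1,285.5698     6,427.8490
  6    26,468.75    22,558.5287   135,351.1720
  Σ                 28,407.0006   153,034.3513
Price P = Σ PV = 28,407.0006.
Macaulay duration = Σ(t·PV) / P = 153,034.3513 / 28,407.0006 = 5.38721 half-year periods.
In years: 5.38721 / 2 = 2.69360 years.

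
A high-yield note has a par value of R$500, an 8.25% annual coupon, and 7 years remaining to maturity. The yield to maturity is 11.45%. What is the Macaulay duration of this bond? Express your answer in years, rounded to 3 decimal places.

Periodic yield y = 0.1145. Discount each cash flow and weight by its year:
  t   CF        PV=CF/(1+0.1145)^t    t·PV
  1        41.25        37.0121        37.0121
  2        41.25        33.2096        66.4192
  3        41.25        29.7978        89.3933
  4        41.25        26.7364       106.9458
  5        41.25        23.9896       119.9482
  6        41.25        21.5250       129.1501
  7       541.25       253.4180     1,773.9258
  Σ                    425.6886     2,322.7944
Price P = Σ PV = 425.6886.
Macaulay duration = Σ(t·PV) / P = 2,322.7944 / 425.6886 = 5.45656 years.

5.457 years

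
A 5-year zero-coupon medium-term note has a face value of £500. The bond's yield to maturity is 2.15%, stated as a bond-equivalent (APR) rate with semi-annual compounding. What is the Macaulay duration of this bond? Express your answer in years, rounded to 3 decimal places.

5.000 years

A zero-coupon bond has a single cash flow at maturity, so its Macaulay duration equals its maturity: 5 years.
(Equivalently: 10 semi-annual periods ÷ 2 = 5 years.)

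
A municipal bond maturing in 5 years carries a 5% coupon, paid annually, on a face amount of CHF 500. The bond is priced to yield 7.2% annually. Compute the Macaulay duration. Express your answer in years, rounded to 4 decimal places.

4.5209 years

Periodic yield y = 0.072. Discount each cash flow and weight by its year:
  t   CF        PV=CF/(1+0.072)^t    t·PV
  1        25.00        23.3209        23.3209
  2        25.00        21.7546        43.5091
  3        25.00        20.2934        60.8803
  4        25.00        18.9304        75.7218
  5       525.00       370.8390     1,854.1949
  Σ                    455.1383     2,057.6270
Price P = Σ PV = 455.1383.
Macaulay duration = Σ(t·PV) / P = 2,057.6270 / 455.1383 = 4.52088 years.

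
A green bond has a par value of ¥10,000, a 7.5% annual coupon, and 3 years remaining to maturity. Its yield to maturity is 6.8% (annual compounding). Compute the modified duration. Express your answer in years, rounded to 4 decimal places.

2.6194 years

Periodic yield y = 0.068. First find Macaulay duration:
  t   CF        PV=CF/(1+0.068)^t    t·PV
  1       750.00       702.2472       702.2472
  2       750.00       657.5348     1,315.0696
  3    10,750.00     8,824.5934    26,473.7803
  Σ                 10,184.3755    28,491.0972
P = 10,184.3755; Macaulay duration = 28,491.0972 / 10,184.3755 = 2.79753 years.
Modified duration = D_Mac / (1 + y) = 2.79753 / 1.068 = 2.61941 years.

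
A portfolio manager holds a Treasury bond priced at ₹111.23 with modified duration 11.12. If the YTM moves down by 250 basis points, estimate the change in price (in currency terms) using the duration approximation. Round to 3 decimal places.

+₹30.922

Duration approximation: ΔP/P ≈ -D_mod · Δy = -11.12 × (-0.025) = +0.278000.
ΔP ≈ 111.23 × (+0.278000) = +30.92194.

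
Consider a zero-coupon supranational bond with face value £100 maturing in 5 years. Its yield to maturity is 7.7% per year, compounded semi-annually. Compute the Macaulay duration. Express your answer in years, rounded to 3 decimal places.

A zero-coupon bond has a single cash flow at maturity, so its Macaulay duration equals its maturity: 5 years.
(Equivalently: 10 semi-annual periods ÷ 2 = 5 years.)

5.000 years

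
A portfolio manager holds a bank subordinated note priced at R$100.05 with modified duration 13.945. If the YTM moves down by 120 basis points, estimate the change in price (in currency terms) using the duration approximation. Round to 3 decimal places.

+R$16.742

Duration approximation: ΔP/P ≈ -D_mod · Δy = -13.945 × (-0.012) = +0.167340.
ΔP ≈ 100.05 × (+0.167340) = +16.742367.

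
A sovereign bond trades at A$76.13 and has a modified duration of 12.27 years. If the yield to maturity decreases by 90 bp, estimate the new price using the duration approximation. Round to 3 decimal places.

A$84.537

Duration approximation: ΔP/P ≈ -D_mod · Δy = -12.27 × (-0.009) = +0.110430.
New price ≈ 76.13 × (1 + 0.110430) = 84.5370359.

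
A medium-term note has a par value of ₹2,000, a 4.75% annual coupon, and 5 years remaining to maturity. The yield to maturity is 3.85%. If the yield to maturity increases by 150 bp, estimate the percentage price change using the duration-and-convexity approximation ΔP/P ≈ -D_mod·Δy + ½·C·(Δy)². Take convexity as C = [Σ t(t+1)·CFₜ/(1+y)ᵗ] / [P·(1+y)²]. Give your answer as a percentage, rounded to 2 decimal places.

With y = 0.0385:
  t   CF        PV=CF/(1+0.0385)^t    t·PV        t(t+1)·PV
  1        95.00        91.4781        91.4781         182.9562
  2        95.00        88.0868       176.1735         528.5205
  3        95.00        84.8211       254.4634       1,017.8537
  4        95.00        81.6766       326.7064       1,633.5318
  5     2,095.00     1,734.4090     8,672.0451      52,032.2705
  Σ                  2,080.4716     9,520.8665      55,395.1327
P = 2,080.4716; D_Mac = 4.57630 yrs; D_mod = 4.40665 yrs; C = 24.68862.
Duration effect: -4.40665 × (+0.015) = -0.066100
Convexity effect: 0.5 × 24.68862 × (0.015)² = +0.0027775
ΔP/P ≈ -0.066100 + 0.0027775 = -0.063322 = -6.3322%.

-6.33%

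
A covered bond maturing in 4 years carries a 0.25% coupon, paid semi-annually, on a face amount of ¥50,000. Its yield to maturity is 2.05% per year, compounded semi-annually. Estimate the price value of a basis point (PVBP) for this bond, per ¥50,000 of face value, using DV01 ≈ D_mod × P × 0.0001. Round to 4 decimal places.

Periodic yield y = 0.01025.
  t   CF        PV=CF/(1+0.01025)^t    t·PV
  1        62.50        61.8659        61.8659
  2        62.50        61.2382       122.4764
  3        62.50        60.6169       181.8506
  4        62.50        60.0018       240.0074
  5        62.50        59.3931       296.9653
  6        62.50        58.7905       352.7428
  7        62.50        58.1940       407.3578
  8    50,062.50    46,140.4324   369,123.4595
  Σ                 46,560.5327   370,786.7256
P = 46,560.5327; D_Mac = 7.96354 half-year periods = 3.98177 yrs; D_mod = 3.94137 yrs.
DV01 ≈ 3.94137 × 46,560.5327 × 0.0001 = 18.351236.

¥18.3512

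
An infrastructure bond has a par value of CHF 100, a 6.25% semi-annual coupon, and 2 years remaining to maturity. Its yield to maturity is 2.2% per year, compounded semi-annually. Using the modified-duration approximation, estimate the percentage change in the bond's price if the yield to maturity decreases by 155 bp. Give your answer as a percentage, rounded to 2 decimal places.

+2.94%

Periodic yield y = 0.011. Modified duration first:
  t   CF        PV=CF/(1+0.011)^t    t·PV
  1        3.125         3.0910         3.0910
  2        3.125         3.0574         6.1147
  3        3.125         3.0241         9.0723
  4      103.125        98.7096       394.8384
  Σ                    107.8821       413.1164
P = 107.8821; D_Mac = 3.82933 half-year periods = 1.91467 yrs; D_mod = 1.91467/(1+0.011) = 1.89383 yrs.
ΔP/P ≈ -D_mod · Δy = -1.89383 × (-0.0155) = +0.029354 = +2.9354%.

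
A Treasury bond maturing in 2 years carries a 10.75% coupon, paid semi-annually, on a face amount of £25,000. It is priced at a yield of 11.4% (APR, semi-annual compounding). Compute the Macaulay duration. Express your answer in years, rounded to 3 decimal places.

Periodic yield y = 0.057. Discount each cash flow and weight by its period:
  t   CF        PV=CF/(1+0.057)^t    t·PV
  1     1,343.75     1,271.2867     1,271.2867
  2     1,343.75     1,202.7310     2,405.4620
  3     1,343.75     1,137.8723     3,413.6168
  4    26,343.75    21,104.6254    84,418.5014
  Σ                 24,716.5153    91,508.8669
Price P = Σ PV = 24,716.5153.
Macaulay duration = Σ(t·PV) / P = 91,508.8669 / 24,716.5153 = 3.70234 half-year periods.
In years: 3.70234 / 2 = 1.85117 years.

1.851 years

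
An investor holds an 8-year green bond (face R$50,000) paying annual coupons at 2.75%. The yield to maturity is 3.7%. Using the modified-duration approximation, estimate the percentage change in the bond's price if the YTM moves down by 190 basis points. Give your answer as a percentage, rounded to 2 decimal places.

+13.30%

Periodic yield y = 0.037. Modified duration first:
  t   CF        PV=CF/(1+0.037)^t    t·PV
  1     1,375.00     1,325.9402     1,325.9402
  2     1,375.00     1,278.6309     2,557.2617
  3     1,375.00     1,233.0095     3,699.0286
  4     1,375.00     1,189.0159     4,756.0637
  5     1,375.00     1,146.5920     5,732.9601
  6     1,375.00     1,105.6818     6,634.0908
  7     1,375.00     1,066.2312     7,463.6187
  8    51,375.00    38,416.8528   307,334.8226
  Σ                 46,761.9544   339,503.7864
P = 46,761.9544; D_Mac = 7.26026 yrs; D_mod = 7.26026/(1+0.037) = 7.00121 yrs.
ΔP/P ≈ -D_mod · Δy = -7.00121 × (-0.019) = +0.133023 = +13.3023%.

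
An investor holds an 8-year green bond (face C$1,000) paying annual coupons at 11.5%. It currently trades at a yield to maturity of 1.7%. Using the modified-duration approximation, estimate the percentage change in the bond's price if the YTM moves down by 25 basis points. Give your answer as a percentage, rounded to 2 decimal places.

+1.53%

Periodic yield y = 0.017. Modified duration first:
  t   CF        PV=CF/(1+0.017)^t    t·PV
  1       115.00       113.0777       113.0777
  2       115.00       111.1875       222.3750
  3       115.00       109.3289       327.9867
  4       115.00       107.5014       430.0055
  5       115.00       105.7044       528.5220
  6       115.00       103.9375       623.6248
  7       115.00       102.2001       715.4005
  8     1,115.00       974.3326     7,794.6610
  Σ                  1,727.2700    10,755.6531
P = 1,727.2700; D_Mac = 6.22697 yrs; D_mod = 6.22697/(1+0.017) = 6.12288 yrs.
ΔP/P ≈ -D_mod · Δy = -6.12288 × (-0.0025) = +0.015307 = +1.5307%.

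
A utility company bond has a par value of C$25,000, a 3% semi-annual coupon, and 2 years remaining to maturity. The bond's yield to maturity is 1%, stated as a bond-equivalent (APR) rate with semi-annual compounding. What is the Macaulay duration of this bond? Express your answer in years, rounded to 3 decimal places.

Periodic yield y = 0.005. Discount each cash flow and weight by its period:
  t   CF        PV=CF/(1+0.005)^t    t·PV
  1       375.00       373.1343       373.1343
  2       375.00       371.2779       742.5559
  3       375.00       369.4308     1,108.2924
  4    25,375.00    24,873.7809    99,495.1235
  Σ                 25,987.6239   101,719.1060
Price P = Σ PV = 25,987.6239.
Macaulay duration = Σ(t·PV) / P = 101,719.1060 / 25,987.6239 = 3.91414 half-year periods.
In years: 3.91414 / 2 = 1.95707 years.

1.957 years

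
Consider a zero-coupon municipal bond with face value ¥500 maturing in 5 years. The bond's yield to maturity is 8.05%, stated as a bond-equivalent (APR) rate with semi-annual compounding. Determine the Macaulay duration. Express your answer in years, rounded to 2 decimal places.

5.00 years

A zero-coupon bond has a single cash flow at maturity, so its Macaulay duration equals its maturity: 5 years.
(Equivalently: 10 semi-annual periods ÷ 2 = 5 years.)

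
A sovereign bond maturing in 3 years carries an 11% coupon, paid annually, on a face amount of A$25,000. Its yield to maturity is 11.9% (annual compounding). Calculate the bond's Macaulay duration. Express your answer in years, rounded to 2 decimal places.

Periodic yield y = 0.119. Discount each cash flow and weight by its year:
  t   CF        PV=CF/(1+0.119)^t    t·PV
  1     2,750.00     2,457.5514     2,457.5514
  2     2,750.00     2,196.2032     4,392.4064
  3    27,750.00    19,804.9034    59,414.7101
  Σ                 24,458.6580    66,264.6679
Price P = Σ PV = 24,458.6580.
Macaulay duration = Σ(t·PV) / P = 66,264.6679 / 24,458.6580 = 2.70925 years.

2.71 years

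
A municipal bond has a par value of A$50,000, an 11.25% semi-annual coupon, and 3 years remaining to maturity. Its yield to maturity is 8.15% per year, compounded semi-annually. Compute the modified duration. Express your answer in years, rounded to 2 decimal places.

2.54 years

Periodic yield y = 0.04075. First find Macaulay duration:
  t   CF        PV=CF/(1+0.04075)^t    t·PV
  1     2,812.50     2,702.3781     2,702.3781
  2     2,812.50     2,596.5679     5,193.1359
  3     2,812.50     2,494.9007     7,484.7022
  4     2,812.50     2,397.2143     9,588.8570
  5     2,812.50     2,303.3526    11,516.7632
  6    52,812.50    41,558.3416   249,350.0498
  Σ                 54,052.7553   285,835.8863
P = 54,052.7553; Macaulay duration = 285,835.8863 / 54,052.7553 = 5.28809 half-year periods = 2.64405 years.
Modified duration = D_Mac / (1 + y) = 2.64405 / 1.04075 = 2.54052 years.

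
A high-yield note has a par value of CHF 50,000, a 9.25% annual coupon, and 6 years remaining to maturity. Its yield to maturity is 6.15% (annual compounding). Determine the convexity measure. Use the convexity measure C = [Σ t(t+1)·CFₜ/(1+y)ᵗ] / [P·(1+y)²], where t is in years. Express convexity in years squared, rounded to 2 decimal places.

With y = 0.0615:
  t   CF        PV=CF/(1+0.0615)^t    t·PV        t(t+1)·PV
  1     4,625.00     4,357.0419     4,357.0419       8,714.0838
  2     4,625.00     4,104.6085     8,209.2170      24,627.6510
  3     4,625.00     3,866.8003    11,600.4008      46,401.6034
  4     4,625.00     3,642.7699    14,571.0797      72,855.3986
  5     4,625.00     3,431.7192    17,158.5960     102,951.5760
  6    54,625.00    38,183.1241   229,098.7446   1,603,691.2121
  Σ                 57,586.0639   284,995.0801   1,859,241.5249
P = 57,586.0639.
Convexity = Σ t(t+1)·PV / [P·(1+y)²] = 1,859,241.5249 / (57,586.0639 × 1.126782) = 28.65355.

28.65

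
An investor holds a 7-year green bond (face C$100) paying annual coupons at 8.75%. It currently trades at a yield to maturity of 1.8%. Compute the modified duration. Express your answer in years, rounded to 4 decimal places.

5.6915 years

Periodic yield y = 0.018. First find Macaulay duration:
  t   CF        PV=CF/(1+0.018)^t    t·PV
  1         8.75         8.5953         8.5953
  2         8.75         8.4433        16.8866
  3         8.75         8.2940        24.8820
  4         8.75         8.1474        32.5894
  5         8.75         8.0033        40.0165
  6         8.75         7.8618        47.1707
  7       108.75        95.9831       671.8818
  Σ                    145.3282       842.0224
P = 145.3282; Macaulay duration = 842.0224 / 145.3282 = 5.79394 years.
Modified duration = D_Mac / (1 + y) = 5.79394 / 1.018 = 5.69149 years.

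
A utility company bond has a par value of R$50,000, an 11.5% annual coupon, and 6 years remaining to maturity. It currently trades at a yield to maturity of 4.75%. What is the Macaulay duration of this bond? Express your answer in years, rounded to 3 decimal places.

Periodic yield y = 0.0475. Discount each cash flow and weight by its year:
  t   CF        PV=CF/(1+0.0475)^t    t·PV
  1     5,750.00     5,489.2601     5,489.2601
  2     5,750.00     5,240.3438    10,480.6876
  3     5,750.00     5,002.7149    15,008.1446
  4     5,750.00     4,775.8614    19,103.4458
  5     5,750.00     4,559.2949    22,796.4746
  6    55,750.00    42,200.7998   253,204.7988
  Σ                 67,268.2750   326,082.8115
Price P = Σ PV = 67,268.2750.
Macaulay duration = Σ(t·PV) / P = 326,082.8115 / 67,268.2750 = 4.84750 years.

4.847 years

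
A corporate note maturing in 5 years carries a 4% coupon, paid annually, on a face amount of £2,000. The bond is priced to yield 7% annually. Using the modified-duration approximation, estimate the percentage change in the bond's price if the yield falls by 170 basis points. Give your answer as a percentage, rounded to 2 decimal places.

+7.31%

Periodic yield y = 0.07. Modified duration first:
  t   CF        PV=CF/(1+0.07)^t    t·PV
  1        80.00        74.7664        74.7664
  2        80.00        69.8751       139.7502
  3        80.00        65.3038       195.9115
  4        80.00        61.0316       244.1265
  5     2,080.00     1,483.0113     7,415.0563
  Σ                  1,753.9882     8,069.6108
P = 1,753.9882; D_Mac = 4.60072 yrs; D_mod = 4.60072/(1+0.07) = 4.29974 yrs.
ΔP/P ≈ -D_mod · Δy = -4.29974 × (-0.017) = +0.073096 = +7.3096%.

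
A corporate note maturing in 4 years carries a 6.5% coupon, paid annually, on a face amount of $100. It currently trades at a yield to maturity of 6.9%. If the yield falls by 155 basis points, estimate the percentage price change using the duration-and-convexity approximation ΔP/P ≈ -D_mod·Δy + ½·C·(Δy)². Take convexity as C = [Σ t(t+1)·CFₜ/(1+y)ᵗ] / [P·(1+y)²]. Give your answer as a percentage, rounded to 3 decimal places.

+5.472%

With y = 0.069:
  t   CF        PV=CF/(1+0.069)^t    t·PV        t(t+1)·PV
  1         6.50         6.0804         6.0804          12.1609
  2         6.50         5.6880        11.3760          34.1279
  3         6.50         5.3208        15.9625          63.8501
  4       106.50        81.5528       326.2111       1,631.0557
  Σ                     98.6421       359.6301       1,741.1945
P = 98.6421; D_Mac = 3.64581 yrs; D_mod = 3.41049 yrs; C = 15.44649.
Duration effect: -3.41049 × (-0.0155) = +0.052863
Convexity effect: 0.5 × 15.44649 × (-0.0155)² = +0.0018555
ΔP/P ≈ +0.052863 + 0.0018555 = +0.054718 = +5.4718%.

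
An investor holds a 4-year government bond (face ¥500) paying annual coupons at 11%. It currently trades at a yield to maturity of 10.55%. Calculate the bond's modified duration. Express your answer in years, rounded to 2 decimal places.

Periodic yield y = 0.1055. First find Macaulay duration:
  t   CF        PV=CF/(1+0.1055)^t    t·PV
  1        55.00        49.7512        49.7512
  2        55.00        45.0034        90.0068
  3        55.00        40.7086       122.1259
  4       555.00       371.5848     1,486.3394
  Σ                    507.0481     1,748.2233
P = 507.0481; Macaulay duration = 1,748.2233 / 507.0481 = 3.44785 years.
Modified duration = D_Mac / (1 + y) = 3.44785 / 1.1055 = 3.11881 years.

3.12 years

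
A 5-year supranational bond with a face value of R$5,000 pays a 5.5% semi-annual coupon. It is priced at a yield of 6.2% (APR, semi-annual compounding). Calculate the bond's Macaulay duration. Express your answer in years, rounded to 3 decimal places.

Periodic yield y = 0.031. Discount each cash flow and weight by its period:
  t   CF        PV=CF/(1+0.031)^t    t·PV
  1       137.50       133.3657       133.3657
  2       137.50       129.3556       258.7113
  3       137.50       125.4662       376.3986
  4       137.50       121.6937       486.7747
  5       137.50       118.0346       590.1731
  6       137.50       114.4856       686.9133
  7       137.50       111.0432       777.3025
  8       137.50       107.7044       861.6351
  9       137.50       104.4659       940.1934
  10    5,137.50     3,785.8655    37,858.6551
  Σ                  4,851.4804    42,970.1228
Price P = Σ PV = 4,851.4804.
Macaulay duration = Σ(t·PV) / P = 42,970.1228 / 4,851.4804 = 8.85712 half-year periods.
In years: 8.85712 / 2 = 4.42856 years.

4.429 years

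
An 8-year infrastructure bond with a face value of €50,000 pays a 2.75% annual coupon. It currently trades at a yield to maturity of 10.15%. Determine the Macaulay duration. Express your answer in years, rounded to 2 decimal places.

Periodic yield y = 0.1015. Discount each cash flow and weight by its year:
  t   CF        PV=CF/(1+0.1015)^t    t·PV
  1     1,375.00     1,248.2978     1,248.2978
  2     1,375.00     1,133.2708     2,266.5416
  3     1,375.00     1,028.8432     3,086.5296
  4     1,375.00       934.0383     3,736.1533
  5     1,375.00       847.9694     4,239.8471
  6     1,375.00       769.8315     4,618.9891
  7     1,375.00       698.8938     4,892.2566
  8    51,375.00    23,706.9576   189,655.6608
  Σ                 30,368.1024   213,744.2759
Price P = Σ PV = 30,368.1024.
Macaulay duration = Σ(t·PV) / P = 213,744.2759 / 30,368.1024 = 7.03845 years.

7.04 years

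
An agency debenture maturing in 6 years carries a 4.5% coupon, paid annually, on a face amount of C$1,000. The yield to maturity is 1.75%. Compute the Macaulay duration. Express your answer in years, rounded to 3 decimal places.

Periodic yield y = 0.0175. Discount each cash flow and weight by its year:
  t   CF        PV=CF/(1+0.0175)^t    t·PV
  1        45.00        44.2260        44.2260
  2        45.00        43.4654        86.9308
  3        45.00        42.7178       128.1535
  4        45.00        41.9831       167.9325
  5        45.00        41.2611       206.3053
  6     1,045.00       941.6940     5,650.1637
  Σ                  1,155.3474     6,283.7119
Price P = Σ PV = 1,155.3474.
Macaulay duration = Σ(t·PV) / P = 6,283.7119 / 1,155.3474 = 5.43881 years.

5.439 years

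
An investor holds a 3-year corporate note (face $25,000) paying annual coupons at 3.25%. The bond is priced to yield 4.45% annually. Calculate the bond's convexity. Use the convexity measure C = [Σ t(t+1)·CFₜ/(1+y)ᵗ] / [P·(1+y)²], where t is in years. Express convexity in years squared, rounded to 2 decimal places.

10.53

With y = 0.0445:
  t   CF        PV=CF/(1+0.0445)^t    t·PV        t(t+1)·PV
  1       812.50       777.8842       777.8842       1,555.7683
  2       812.50       744.7431     1,489.4862       4,468.4585
  3    25,812.50    22,651.9052    67,955.7157     271,822.8628
  Σ                 24,174.5325    70,223.0860     277,847.0896
P = 24,174.5325.
Convexity = Σ t(t+1)·PV / [P·(1+y)²] = 277,847.0896 / (24,174.5325 × 1.090980) = 10.53491.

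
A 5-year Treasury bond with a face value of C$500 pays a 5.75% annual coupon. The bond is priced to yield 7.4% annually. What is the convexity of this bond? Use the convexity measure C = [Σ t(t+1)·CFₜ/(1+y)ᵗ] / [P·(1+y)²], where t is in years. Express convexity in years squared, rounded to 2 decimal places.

With y = 0.074:
  t   CF        PV=CF/(1+0.074)^t    t·PV        t(t+1)·PV
  1        28.75        26.7691        26.7691          53.5382
  2        28.75        24.9247        49.8493         149.5480
  3        28.75        23.2073        69.6220         278.4878
  4        28.75        21.6083        86.4332         432.1661
  5       528.75       370.0232     1,850.1161      11,100.6965
  Σ                    466.5326     2,082.7897      12,014.4366
P = 466.5326.
Convexity = Σ t(t+1)·PV / [P·(1+y)²] = 12,014.4366 / (466.5326 × 1.153476) = 22.32610.

22.33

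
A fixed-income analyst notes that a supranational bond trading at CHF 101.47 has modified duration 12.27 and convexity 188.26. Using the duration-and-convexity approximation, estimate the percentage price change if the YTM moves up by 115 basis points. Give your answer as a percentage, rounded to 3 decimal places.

-12.866%

Duration effect: -D_mod·Δy = -12.27 × (+0.0115) = -0.141105
Convexity effect: ½·C·(Δy)² = 0.5 × 188.26 × (0.0115)² = +0.0124486925
ΔP/P ≈ -0.141105 + 0.0124486925 = -0.1286563075
= -12.86563075%.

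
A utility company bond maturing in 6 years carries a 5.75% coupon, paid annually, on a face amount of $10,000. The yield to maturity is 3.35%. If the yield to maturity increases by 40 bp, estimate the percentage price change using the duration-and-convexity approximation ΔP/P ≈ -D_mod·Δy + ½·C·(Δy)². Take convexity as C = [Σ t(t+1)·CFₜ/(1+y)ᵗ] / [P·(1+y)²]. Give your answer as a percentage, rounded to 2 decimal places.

-2.02%

With y = 0.0335:
  t   CF        PV=CF/(1+0.0335)^t    t·PV        t(t+1)·PV
  1       575.00       556.3619       556.3619       1,112.7238
  2       575.00       538.3279     1,076.6558       3,229.9674
  3       575.00       520.8785     1,562.6354       6,250.5416
  4       575.00       503.9946     2,015.9786      10,079.8929
  5       575.00       487.6581     2,438.2905      14,629.7429
  6    10,575.00     8,677.9569    52,067.7416     364,474.1910
  Σ                 11,285.1779    59,717.6637     399,777.0595
P = 11,285.1779; D_Mac = 5.29169 yrs; D_mod = 5.12016 yrs; C = 33.16565.
Duration effect: -5.12016 × (+0.004) = -0.020481
Convexity effect: 0.5 × 33.16565 × (0.004)² = +0.0002653
ΔP/P ≈ -0.020481 + 0.0002653 = -0.020215 = -2.0215%.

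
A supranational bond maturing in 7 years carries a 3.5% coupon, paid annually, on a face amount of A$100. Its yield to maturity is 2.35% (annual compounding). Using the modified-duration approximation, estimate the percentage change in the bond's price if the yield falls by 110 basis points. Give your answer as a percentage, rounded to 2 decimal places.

Periodic yield y = 0.0235. Modified duration first:
  t   CF        PV=CF/(1+0.0235)^t    t·PV
  1         3.50         3.4196         3.4196
  2         3.50         3.3411         6.6822
  3         3.50         3.2644         9.7932
  4         3.50         3.1895        12.7578
  5         3.50         3.1162        15.5811
  6         3.50         3.0447        18.2681
  7       103.50        87.9681       615.7770
  Σ                    107.3437       682.2791
P = 107.3437; D_Mac = 6.35603 yrs; D_mod = 6.35603/(1+0.0235) = 6.21009 yrs.
ΔP/P ≈ -D_mod · Δy = -6.21009 × (-0.011) = +0.068311 = +6.8311%.

+6.83%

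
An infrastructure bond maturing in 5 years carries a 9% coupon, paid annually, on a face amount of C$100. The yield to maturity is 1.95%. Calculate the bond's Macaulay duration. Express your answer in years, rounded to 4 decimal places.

Periodic yield y = 0.0195. Discount each cash flow and weight by its year:
  t   CF        PV=CF/(1+0.0195)^t    t·PV
  1         9.00         8.8279         8.8279
  2         9.00         8.6590        17.3180
  3         9.00         8.4934        25.4802
  4         9.00         8.3309        33.3237
  5       109.00        98.9670       494.8349
  Σ                    133.2782       579.7847
Price P = Σ PV = 133.2782.
Macaulay duration = Σ(t·PV) / P = 579.7847 / 133.2782 = 4.35019 years.

4.3502 years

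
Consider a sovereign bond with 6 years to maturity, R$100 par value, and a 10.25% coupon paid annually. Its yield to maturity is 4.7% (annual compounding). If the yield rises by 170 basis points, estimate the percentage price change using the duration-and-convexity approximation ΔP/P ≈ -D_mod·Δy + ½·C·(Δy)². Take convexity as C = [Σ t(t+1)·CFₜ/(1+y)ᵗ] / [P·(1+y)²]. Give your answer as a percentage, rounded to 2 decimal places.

-7.57%

With y = 0.047:
  t   CF        PV=CF/(1+0.047)^t    t·PV        t(t+1)·PV
  1        10.25         9.7899         9.7899          19.5798
  2        10.25         9.3504        18.7008          56.1024
  3        10.25         8.9307        26.7920         107.1680
  4        10.25         8.5298        34.1191         170.5953
  5        10.25         8.1469        40.7343         244.4059
  6       110.25        83.6948       502.1688       3,515.1819
  Σ                    128.4424       632.3049       4,113.0333
P = 128.4424; D_Mac = 4.92287 yrs; D_mod = 4.70188 yrs; C = 29.21195.
Duration effect: -4.70188 × (+0.017) = -0.079932
Convexity effect: 0.5 × 29.21195 × (0.017)² = +0.0042211
ΔP/P ≈ -0.079932 + 0.0042211 = -0.075711 = -7.5711%.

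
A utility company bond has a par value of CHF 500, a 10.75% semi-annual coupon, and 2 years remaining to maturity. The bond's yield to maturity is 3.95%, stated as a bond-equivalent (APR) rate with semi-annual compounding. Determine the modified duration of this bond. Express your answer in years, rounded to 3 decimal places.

Periodic yield y = 0.01975. First find Macaulay duration:
  t   CF        PV=CF/(1+0.01975)^t    t·PV
  1       26.875        26.3545        26.3545
  2       26.875        25.8441        51.6882
  3       26.875        25.3435        76.0306
  4      526.875       487.2286     1,948.9142
  Σ                    564.7707     2,102.9875
P = 564.7707; Macaulay duration = 2,102.9875 / 564.7707 = 3.72361 half-year periods = 1.86181 years.
Modified duration = D_Mac / (1 + y) = 1.86181 / 1.01975 = 1.82575 years.

1.826 years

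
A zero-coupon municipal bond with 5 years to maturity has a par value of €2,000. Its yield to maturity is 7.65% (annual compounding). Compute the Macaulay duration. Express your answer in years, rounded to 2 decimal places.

A zero-coupon bond has a single cash flow at maturity, so its Macaulay duration equals its maturity: 5 years.

5.00 years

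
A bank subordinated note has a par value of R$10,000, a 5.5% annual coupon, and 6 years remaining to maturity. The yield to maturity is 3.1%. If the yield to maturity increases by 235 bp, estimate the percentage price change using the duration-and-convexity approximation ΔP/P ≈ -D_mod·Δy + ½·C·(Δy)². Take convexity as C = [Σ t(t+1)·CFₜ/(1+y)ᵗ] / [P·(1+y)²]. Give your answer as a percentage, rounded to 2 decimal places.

-11.20%

With y = 0.031:
  t   CF        PV=CF/(1+0.031)^t    t·PV        t(t+1)·PV
  1       550.00       533.4627       533.4627       1,066.9253
  2       550.00       517.4226     1,034.8451       3,104.5353
  3       550.00       501.8648     1,505.5943       6,022.3770
  4       550.00       486.7747     1,947.0989       9,735.4947
  5       550.00       472.1384     2,360.6922      14,164.1533
  6    10,550.00     8,784.1647    52,704.9879     368,934.9156
  Σ                 11,295.8278    60,086.6811     403,028.4012
P = 11,295.8278; D_Mac = 5.31937 yrs; D_mod = 5.15943 yrs; C = 33.56605.
Duration effect: -5.15943 × (+0.0235) = -0.121247
Convexity effect: 0.5 × 33.56605 × (0.0235)² = +0.0092684
ΔP/P ≈ -0.121247 + 0.0092684 = -0.111978 = -11.1978%.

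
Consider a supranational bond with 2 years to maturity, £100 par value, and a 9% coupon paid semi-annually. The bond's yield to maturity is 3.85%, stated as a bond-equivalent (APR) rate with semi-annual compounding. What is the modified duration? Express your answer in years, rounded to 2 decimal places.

Periodic yield y = 0.01925. First find Macaulay duration:
  t   CF        PV=CF/(1+0.01925)^t    t·PV
  1         4.50         4.4150         4.4150
  2         4.50         4.3316         8.6633
  3         4.50         4.2498        12.7495
  4       104.50        96.8263       387.3053
  Σ                    109.8228       413.1330
P = 109.8228; Macaulay duration = 413.1330 / 109.8228 = 3.76182 half-year periods = 1.88091 years.
Modified duration = D_Mac / (1 + y) = 1.88091 / 1.01925 = 1.84538 years.

1.85 years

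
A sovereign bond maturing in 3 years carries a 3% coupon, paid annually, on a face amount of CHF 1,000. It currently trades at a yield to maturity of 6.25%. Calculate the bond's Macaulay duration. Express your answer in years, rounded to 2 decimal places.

2.91 years

Periodic yield y = 0.0625. Discount each cash flow and weight by its year:
  t   CF        PV=CF/(1+0.0625)^t    t·PV
  1        30.00        28.2353        28.2353
  2        30.00        26.5744        53.1488
  3     1,030.00       858.7177     2,576.1531
  Σ                    913.5274     2,657.5371
Price P = Σ PV = 913.5274.
Macaulay duration = Σ(t·PV) / P = 2,657.5371 / 913.5274 = 2.90909 years.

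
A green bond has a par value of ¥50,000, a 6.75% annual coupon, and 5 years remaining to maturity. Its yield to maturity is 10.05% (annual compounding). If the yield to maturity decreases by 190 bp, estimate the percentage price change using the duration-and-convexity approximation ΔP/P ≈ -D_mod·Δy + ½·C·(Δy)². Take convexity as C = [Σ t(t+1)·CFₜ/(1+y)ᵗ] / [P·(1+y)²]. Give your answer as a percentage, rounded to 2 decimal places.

With y = 0.1005:
  t   CF        PV=CF/(1+0.1005)^t    t·PV        t(t+1)·PV
  1     3,375.00     3,066.7878     3,066.7878       6,133.5756
  2     3,375.00     2,786.7222     5,573.4445      16,720.3334
  3     3,375.00     2,532.2328     7,596.6985      30,386.7941
  4     3,375.00     2,300.9840     9,203.9358      46,019.6790
  5    53,375.00    33,066.4562   165,332.2812     991,993.6869
  Σ                 43,753.1831   190,773.1478   1,091,254.0691
P = 43,753.1831; D_Mac = 4.36021 yrs; D_mod = 3.96203 yrs; C = 20.59378.
Duration effect: -3.96203 × (-0.019) = +0.075279
Convexity effect: 0.5 × 20.59378 × (-0.019)² = +0.0037172
ΔP/P ≈ +0.075279 + 0.0037172 = +0.078996 = +7.8996%.

+7.90%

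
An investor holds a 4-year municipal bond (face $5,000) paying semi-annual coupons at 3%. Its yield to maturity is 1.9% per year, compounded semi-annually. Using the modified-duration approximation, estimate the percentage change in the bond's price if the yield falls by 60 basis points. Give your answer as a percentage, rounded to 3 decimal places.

+2.261%

Periodic yield y = 0.0095. Modified duration first:
  t   CF        PV=CF/(1+0.0095)^t    t·PV
  1        75.00        74.2942        74.2942
  2        75.00        73.5951       147.1901
  3        75.00        72.9025       218.7074
  4        75.00        72.2164       288.8657
  5        75.00        71.5368       357.6841
  6        75.00        70.8636       425.1817
  7        75.00        70.1967       491.3772
  8     5,075.00     4,705.2799    37,642.2390
  Σ                  5,210.8852    39,645.5395
P = 5,210.8852; D_Mac = 7.60822 half-year periods = 3.80411 yrs; D_mod = 3.80411/(1+0.0095) = 3.76831 yrs.
ΔP/P ≈ -D_mod · Δy = -3.76831 × (-0.006) = +0.022610 = +2.2610%.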